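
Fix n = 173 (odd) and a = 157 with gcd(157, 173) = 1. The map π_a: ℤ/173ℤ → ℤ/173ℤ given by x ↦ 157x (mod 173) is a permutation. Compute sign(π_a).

Trace 16: π^k(16) = [16, 90, 117, 31, 23, 151, 6] for k=0..6.
The orbit structure of x ↦ 157x mod 173: 3 orbits of sizes [86, 86, 1].
Σ(ℓ_i−1) = 173−3 = 170; sign = (−1)^170 = +1.

+1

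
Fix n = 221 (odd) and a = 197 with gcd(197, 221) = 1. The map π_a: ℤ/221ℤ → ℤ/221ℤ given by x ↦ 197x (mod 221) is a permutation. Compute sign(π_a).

+1

Orbit of 35 under x↦197x: [35, 44, 49, 150, 157, 210, 43]… (length divides ord_221(197)).
Cycle lengths of π_197 on ℤ/221ℤ: [48, 48, 48, 48, 16, 12, 1]; 7 cycles in total.
221 − 7 = 214 transpositions; sign(π) = (−1)^214 = +1.
Zolotarev: (197|221) = +1, matching the cycle-count sign.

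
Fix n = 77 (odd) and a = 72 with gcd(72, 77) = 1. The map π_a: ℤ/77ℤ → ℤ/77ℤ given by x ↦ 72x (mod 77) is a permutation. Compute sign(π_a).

-1

Start at x=53: 53 → 43 → 16 → 74 → 15 → 2 → 67 → … (one orbit).
Cycle lengths of π_72 on ℤ/77ℤ: [30, 30, 10, 3, 3, 1]; 6 cycles in total.
6 cycles on 77: each ℓ→(−1)^(ℓ−1), product (−1)^71 = -1.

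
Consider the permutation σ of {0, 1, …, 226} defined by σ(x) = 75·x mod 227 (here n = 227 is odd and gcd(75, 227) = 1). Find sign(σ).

+1

Start at x=27: 27 → 209 → 12 → 219 → 81 → 173 → 36 → … (one orbit).
3 cycles of lengths [113, 113, 1].
3 cycles on 227: each ℓ→(−1)^(ℓ−1), product (−1)^224 = +1.
Via Zolotarev, sign(π_{75}) = (75|227) = +1.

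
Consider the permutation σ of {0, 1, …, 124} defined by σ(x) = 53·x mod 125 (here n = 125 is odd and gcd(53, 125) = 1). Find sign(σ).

-1

Orbit of 96 under x↦53x: [96, 88, 39, 67, 51, 78, 9]… (length divides ord_125(53)).
The orbit structure of x ↦ 53x mod 125: 4 orbits of sizes [100, 20, 4, 1].
Σ(ℓ_i−1) = 125−4 = 121; sign = (−1)^121 = -1.
(53|125)_J = -1 (Zolotarev's lemma cross-check).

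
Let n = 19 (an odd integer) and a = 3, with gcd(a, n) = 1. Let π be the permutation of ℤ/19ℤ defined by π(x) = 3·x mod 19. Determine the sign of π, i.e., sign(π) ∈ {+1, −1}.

-1

Trace 2: π^k(2) = [2, 6, 18, 16, 10, 11, 14] for k=0..6.
Cycle type of π: 18 + 1; total 2 cycles.
2 cycles on 19: each ℓ→(−1)^(ℓ−1), product (−1)^17 = -1.
Check: (3/19) = -1 by Zolotarev.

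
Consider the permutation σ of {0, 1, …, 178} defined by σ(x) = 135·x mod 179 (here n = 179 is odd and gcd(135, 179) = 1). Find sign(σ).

Start at x=116: 116 → 87 → 110 → 172 → 129 → 52 → 39 → … (one orbit).
π_135 has 3 disjoint cycles with lengths [89, 89, 1] on {0,…,178}.
sign(π) = (−1)^{n − #cycles} = (−1)^{179−3} = (−1)^176 = +1.
Check: (135/179) = +1 by Zolotarev.

+1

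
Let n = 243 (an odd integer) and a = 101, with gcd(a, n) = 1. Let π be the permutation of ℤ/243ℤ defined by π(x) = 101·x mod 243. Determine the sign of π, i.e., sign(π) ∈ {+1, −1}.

Orbit of 64 under x↦101x: [64, 146, 166, 242, 142, 5, 19]… (length divides ord_243(101)).
π_101 has 6 disjoint cycles with lengths [162, 54, 18, 6, 2, 1] on {0,…,242}.
With 6 cycles on 243 points, sign = (−1)^{243−6} = -1.
(101|243)_J = -1 (Zolotarev's lemma cross-check).

-1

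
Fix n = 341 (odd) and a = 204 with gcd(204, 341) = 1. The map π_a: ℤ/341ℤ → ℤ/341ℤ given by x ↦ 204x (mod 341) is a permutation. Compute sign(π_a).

-1

Start at x=112: 112 → 1 → 204 → 14 → 128 → 196 → 87 → … (one orbit).
Decompose π into cycles: lengths [30, 30, 30, 30, 30, 30, 30, 30, 30, 30, 15, 15, 10, 1] (14 cycles, including the fixed point 0).
14 cycles on 341: each ℓ→(−1)^(ℓ−1), product (−1)^327 = -1.
Zolotarev: (204|341) = -1, matching the cycle-count sign.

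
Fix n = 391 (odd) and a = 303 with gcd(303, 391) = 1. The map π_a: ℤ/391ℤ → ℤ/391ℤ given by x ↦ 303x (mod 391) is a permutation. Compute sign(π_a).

-1

Start at x=41: 41 → 302 → 12 → 117 → 261 → 101 → 105 → … (one orbit).
π_303 has 6 disjoint cycles with lengths [176, 176, 16, 11, 11, 1] on {0,…,390}.
sign(π) = (−1)^{n − #cycles} = (−1)^{391−6} = (−1)^385 = -1.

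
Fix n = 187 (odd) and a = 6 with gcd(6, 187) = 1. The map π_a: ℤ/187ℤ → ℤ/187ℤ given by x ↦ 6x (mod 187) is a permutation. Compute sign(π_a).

+1

Start at x=10: 10 → 60 → 173 → 103 → 57 → 155 → 182 → … (one orbit).
π_6 has 5 disjoint cycles with lengths [80, 80, 16, 10, 1] on {0,…,186}.
Σ(ℓ_i−1) = 187−5 = 182; sign = (−1)^182 = +1.
Zolotarev: (6|187) = +1, matching the cycle-count sign.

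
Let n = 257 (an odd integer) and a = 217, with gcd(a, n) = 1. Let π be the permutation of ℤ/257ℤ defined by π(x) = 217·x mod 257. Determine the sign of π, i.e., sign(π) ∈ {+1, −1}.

-1

Orbit of 5 under x↦217x: [5, 57, 33, 222, 115, 26, 245]… (length divides ord_257(217)).
Decompose π into cycles: lengths [256, 1] (2 cycles, including the fixed point 0).
257 − 2 = 255 transpositions; sign(π) = (−1)^255 = -1.
(217|257)_J = -1 (Zolotarev's lemma cross-check).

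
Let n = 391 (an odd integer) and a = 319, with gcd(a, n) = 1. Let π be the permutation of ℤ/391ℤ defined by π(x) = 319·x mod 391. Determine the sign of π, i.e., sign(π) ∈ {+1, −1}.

-1

Trace 271: π^k(271) = [271, 38, 1, 319, 101, 157, 35] for k=0..6.
Decompose π into cycles: lengths [44, 44, 44, 44, 44, 44, 44, 44, 22, 4, 4, 4, 4, 1] (14 cycles, including the fixed point 0).
14 cycles on 391: each ℓ→(−1)^(ℓ−1), product (−1)^377 = -1.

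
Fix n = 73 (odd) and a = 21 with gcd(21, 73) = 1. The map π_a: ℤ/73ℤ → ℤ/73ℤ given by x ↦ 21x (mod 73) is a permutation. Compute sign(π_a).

-1

Start at x=49: 49 → 7 → 1 → 21 → 3 → 63 → 9 → … (one orbit).
4 cycles of lengths [24, 24, 24, 1].
Σ(ℓ_i−1) = 73−4 = 69; sign = (−1)^69 = -1.
(21|73)_J = -1 (Zolotarev's lemma cross-check).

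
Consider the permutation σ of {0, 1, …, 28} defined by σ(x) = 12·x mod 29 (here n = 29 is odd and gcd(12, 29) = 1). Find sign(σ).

-1

Orbit of 1 under x↦12x: [1, 12, 28, 17]… (length divides ord_29(12)).
π_12 has 8 disjoint cycles with lengths [4, 4, 4, 4, 4, 4, 4, 1] on {0,…,28}.
With 8 cycles on 29 points, sign = (−1)^{29−8} = -1.
Via Zolotarev, sign(π_{12}) = (12|29) = -1.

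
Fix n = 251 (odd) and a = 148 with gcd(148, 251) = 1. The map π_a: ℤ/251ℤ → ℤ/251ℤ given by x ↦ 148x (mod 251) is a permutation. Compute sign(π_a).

-1

Orbit of 202 under x↦148x: [202, 27, 231, 52, 166, 221, 78]… (length divides ord_251(148)).
Decompose π into cycles: lengths [250, 1] (2 cycles, including the fixed point 0).
sign(π) = (−1)^{n − #cycles} = (−1)^{251−2} = (−1)^249 = -1.
Via Zolotarev, sign(π_{148}) = (148|251) = -1.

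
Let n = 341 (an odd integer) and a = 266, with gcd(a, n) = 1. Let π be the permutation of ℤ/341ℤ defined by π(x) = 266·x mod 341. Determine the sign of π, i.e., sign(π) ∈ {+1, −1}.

-1

Start at x=283: 283 → 258 → 87 → 295 → 40 → 69 → 281 → … (one orbit).
π_266 has 14 disjoint cycles with lengths [30, 30, 30, 30, 30, 30, 30, 30, 30, 30, 15, 15, 10, 1] on {0,…,340}.
With 14 cycles on 341 points, sign = (−1)^{341−14} = -1.
(266|341)_J = -1 (Zolotarev's lemma cross-check).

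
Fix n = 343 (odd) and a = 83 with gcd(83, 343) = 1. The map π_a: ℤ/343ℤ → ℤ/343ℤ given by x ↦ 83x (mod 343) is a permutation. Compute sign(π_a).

Trace 148: π^k(148) = [148, 279, 176, 202, 302, 27, 183] for k=0..6.
Cycle lengths of π_83 on ℤ/343ℤ: [98, 98, 98, 14, 14, 14, 2, 2, 2, 1]; 10 cycles in total.
343 − 10 = 333 transpositions; sign(π) = (−1)^333 = -1.
Via Zolotarev, sign(π_{83}) = (83|343) = -1.

-1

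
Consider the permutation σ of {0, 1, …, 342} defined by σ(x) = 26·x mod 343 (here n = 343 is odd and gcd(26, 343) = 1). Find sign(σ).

-1

Start at x=261: 261 → 269 → 134 → 54 → 32 → 146 → 23 → … (one orbit).
The orbit structure of x ↦ 26x mod 343: 4 orbits of sizes [294, 42, 6, 1].
343 − 4 = 339 transpositions; sign(π) = (−1)^339 = -1.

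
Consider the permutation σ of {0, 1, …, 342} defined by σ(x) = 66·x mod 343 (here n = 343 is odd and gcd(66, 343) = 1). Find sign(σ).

-1

Trace 187: π^k(187) = [187, 337, 290, 275, 314, 144, 243] for k=0..6.
The orbit structure of x ↦ 66x mod 343: 4 orbits of sizes [294, 42, 6, 1].
343 − 4 = 339 transpositions; sign(π) = (−1)^339 = -1.
Zolotarev: (66|343) = -1, matching the cycle-count sign.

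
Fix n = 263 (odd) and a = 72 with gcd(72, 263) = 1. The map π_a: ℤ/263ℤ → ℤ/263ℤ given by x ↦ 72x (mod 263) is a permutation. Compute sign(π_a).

Orbit of 204 under x↦72x: [204, 223, 13, 147, 64, 137, 133]… (length divides ord_263(72)).
The orbit structure of x ↦ 72x mod 263: 3 orbits of sizes [131, 131, 1].
sign(π) = (−1)^{n − #cycles} = (−1)^{263−3} = (−1)^260 = +1.
(72|263)_J = +1 (Zolotarev's lemma cross-check).

+1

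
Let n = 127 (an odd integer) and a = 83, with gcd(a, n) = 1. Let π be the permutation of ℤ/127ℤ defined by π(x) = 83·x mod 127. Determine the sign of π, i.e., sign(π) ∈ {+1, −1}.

Trace 112: π^k(112) = [112, 25, 43, 13, 63, 22, 48] for k=0..6.
Decompose π into cycles: lengths [126, 1] (2 cycles, including the fixed point 0).
With 2 cycles on 127 points, sign = (−1)^{127−2} = -1.

-1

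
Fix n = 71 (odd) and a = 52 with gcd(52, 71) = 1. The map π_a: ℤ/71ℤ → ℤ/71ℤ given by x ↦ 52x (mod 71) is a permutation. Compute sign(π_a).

-1

Orbit of 23 under x↦52x: [23, 60, 67, 5, 47, 30, 69]… (length divides ord_71(52)).
The orbit structure of x ↦ 52x mod 71: 2 orbits of sizes [70, 1].
sign(π) = (−1)^{n − #cycles} = (−1)^{71−2} = (−1)^69 = -1.
Zolotarev: (52|71) = -1, matching the cycle-count sign.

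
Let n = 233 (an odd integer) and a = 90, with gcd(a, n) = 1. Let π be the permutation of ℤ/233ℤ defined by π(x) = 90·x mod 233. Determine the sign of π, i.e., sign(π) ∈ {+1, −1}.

Trace 102: π^k(102) = [102, 93, 215, 11, 58, 94, 72] for k=0..6.
Decompose π into cycles: lengths [232, 1] (2 cycles, including the fixed point 0).
2 cycles on 233: each ℓ→(−1)^(ℓ−1), product (−1)^231 = -1.
Check: (90/233) = -1 by Zolotarev.

-1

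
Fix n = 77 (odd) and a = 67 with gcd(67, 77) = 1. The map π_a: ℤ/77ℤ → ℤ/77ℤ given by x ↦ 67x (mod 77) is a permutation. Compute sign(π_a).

+1

Trace 1: π^k(1) = [1, 67, 23] for k=0..2.
33 cycles of lengths [3, 3, 3, 3, 3, 3, 3, 3, 3, 3, 3, 3, 3, 3, 3, 3, 3, 3, 3, 3, 3, 3, 1, 1, 1, 1, 1, 1, 1, 1, 1, 1, 1].
With 33 cycles on 77 points, sign = (−1)^{77−33} = +1.
(67|77)_J = +1 (Zolotarev's lemma cross-check).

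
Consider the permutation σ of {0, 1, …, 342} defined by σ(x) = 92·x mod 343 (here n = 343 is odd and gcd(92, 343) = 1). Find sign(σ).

Trace 183: π^k(183) = [183, 29, 267, 211, 204, 246, 337] for k=0..6.
The orbit structure of x ↦ 92x mod 343: 19 orbits of sizes [49, 49, 49, 49, 49, 49, 7, 7, 7, 7, 7, 7, 1, 1, 1, 1, 1, 1, 1].
Σ(ℓ_i−1) = 343−19 = 324; sign = (−1)^324 = +1.

+1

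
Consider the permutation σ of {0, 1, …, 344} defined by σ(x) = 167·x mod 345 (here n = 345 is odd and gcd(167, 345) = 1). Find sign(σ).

+1

Trace 128: π^k(128) = [128, 331, 77, 94, 173, 256, 317] for k=0..6.
The orbit structure of x ↦ 167x mod 345: 15 orbits of sizes [44, 44, 44, 44, 44, 44, 22, 22, 11, 11, 4, 4, 4, 2, 1].
345 − 15 = 330 transpositions; sign(π) = (−1)^330 = +1.
Zolotarev: (167|345) = +1, matching the cycle-count sign.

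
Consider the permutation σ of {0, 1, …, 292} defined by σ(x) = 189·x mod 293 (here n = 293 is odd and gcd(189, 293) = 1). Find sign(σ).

+1

Orbit of 26 under x↦189x: [26, 226, 229, 210, 135, 24, 141]… (length divides ord_293(189)).
The orbit structure of x ↦ 189x mod 293: 5 orbits of sizes [73, 73, 73, 73, 1].
5 cycles on 293: each ℓ→(−1)^(ℓ−1), product (−1)^288 = +1.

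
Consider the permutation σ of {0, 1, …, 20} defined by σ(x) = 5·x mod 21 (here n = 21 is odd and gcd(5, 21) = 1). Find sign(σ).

+1

Start at x=16: 16 → 17 → 1 → 5 → 4 → 20 → 16 (one orbit).
The orbit structure of x ↦ 5x mod 21: 5 orbits of sizes [6, 6, 6, 2, 1].
With 5 cycles on 21 points, sign = (−1)^{21−5} = +1.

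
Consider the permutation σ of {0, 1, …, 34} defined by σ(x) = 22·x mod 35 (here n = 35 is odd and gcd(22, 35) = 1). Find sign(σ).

Trace 29: π^k(29) = [29, 8, 1, 22] for k=0..3.
π_22 has 14 disjoint cycles with lengths [4, 4, 4, 4, 4, 4, 4, 1, 1, 1, 1, 1, 1, 1] on {0,…,34}.
sign(π) = (−1)^{n − #cycles} = (−1)^{35−14} = (−1)^21 = -1.
Via Zolotarev, sign(π_{22}) = (22|35) = -1.

-1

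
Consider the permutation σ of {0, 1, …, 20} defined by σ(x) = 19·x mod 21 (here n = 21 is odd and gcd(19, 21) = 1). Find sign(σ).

Start at x=1: 1 → 19 → 4 → 13 → 16 → 10 → 1 (one orbit).
Cycle type of π: 6×3 + 1×3; total 6 cycles.
Σ(ℓ_i−1) = 21−6 = 15; sign = (−1)^15 = -1.
The Jacobi symbol (19|21) = -1 (Zolotarev) agrees.

-1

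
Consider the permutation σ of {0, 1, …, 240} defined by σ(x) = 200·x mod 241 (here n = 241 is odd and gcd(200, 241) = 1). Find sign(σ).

+1

Start at x=240: 240 → 41 → 6 → 236 → 205 → 30 → 216 → … (one orbit).
Cycle lengths of π_200 on ℤ/241ℤ: [40, 40, 40, 40, 40, 40, 1]; 7 cycles in total.
sign(π) = (−1)^{n − #cycles} = (−1)^{241−7} = (−1)^234 = +1.
Zolotarev: (200|241) = +1, matching the cycle-count sign.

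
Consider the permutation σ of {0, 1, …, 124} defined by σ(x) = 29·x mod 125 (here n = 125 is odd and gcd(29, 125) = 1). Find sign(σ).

+1

Start at x=1: 1 → 29 → 91 → 14 → 31 → 24 → 71 → … (one orbit).
7 cycles of lengths [50, 50, 10, 10, 2, 2, 1].
125 − 7 = 118 transpositions; sign(π) = (−1)^118 = +1.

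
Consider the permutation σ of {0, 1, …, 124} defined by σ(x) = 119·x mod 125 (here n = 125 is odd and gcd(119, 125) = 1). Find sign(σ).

Orbit of 66 under x↦119x: [66, 104, 1, 119, 36, 34, 46]… (length divides ord_125(119)).
Decompose π into cycles: lengths [50, 50, 10, 10, 2, 2, 1] (7 cycles, including the fixed point 0).
With 7 cycles on 125 points, sign = (−1)^{125−7} = +1.
Zolotarev: (119|125) = +1, matching the cycle-count sign.

+1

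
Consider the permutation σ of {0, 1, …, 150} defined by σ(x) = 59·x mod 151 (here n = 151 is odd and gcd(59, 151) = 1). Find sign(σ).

+1

Start at x=8: 8 → 19 → 64 → 1 → 59 → 8 (one orbit).
Cycle type of π: 5×30 + 1; total 31 cycles.
Σ(ℓ_i−1) = 151−31 = 120; sign = (−1)^120 = +1.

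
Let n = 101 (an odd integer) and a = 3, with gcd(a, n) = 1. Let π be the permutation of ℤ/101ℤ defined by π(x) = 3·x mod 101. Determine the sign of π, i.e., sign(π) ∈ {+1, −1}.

-1

Start at x=6: 6 → 18 → 54 → 61 → 82 → 44 → 31 → … (one orbit).
π_3 has 2 disjoint cycles with lengths [100, 1] on {0,…,100}.
sign(π) = (−1)^{n − #cycles} = (−1)^{101−2} = (−1)^99 = -1.
Check: (3/101) = -1 by Zolotarev.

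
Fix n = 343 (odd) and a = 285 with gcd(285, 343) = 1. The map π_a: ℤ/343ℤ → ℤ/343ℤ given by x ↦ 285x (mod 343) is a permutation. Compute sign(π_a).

Trace 108: π^k(108) = [108, 253, 75, 109, 195, 9, 164] for k=0..6.
Cycle type of π: 294 + 42 + 6 + 1; total 4 cycles.
With 4 cycles on 343 points, sign = (−1)^{343−4} = -1.

-1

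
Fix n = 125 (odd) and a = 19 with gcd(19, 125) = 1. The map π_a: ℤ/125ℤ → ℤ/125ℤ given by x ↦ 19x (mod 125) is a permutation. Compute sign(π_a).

+1

Start at x=46: 46 → 124 → 106 → 14 → 16 → 54 → 26 → … (one orbit).
Decompose π into cycles: lengths [50, 50, 10, 10, 2, 2, 1] (7 cycles, including the fixed point 0).
7 cycles on 125: each ℓ→(−1)^(ℓ−1), product (−1)^118 = +1.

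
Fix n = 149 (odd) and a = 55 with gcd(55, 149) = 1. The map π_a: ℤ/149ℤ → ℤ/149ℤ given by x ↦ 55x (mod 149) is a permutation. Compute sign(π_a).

Start at x=33: 33 → 27 → 144 → 23 → 73 → 141 → 7 → … (one orbit).
Cycle type of π: 148 + 1; total 2 cycles.
sign(π) = (−1)^{n − #cycles} = (−1)^{149−2} = (−1)^147 = -1.
(55|149)_J = -1 (Zolotarev's lemma cross-check).

-1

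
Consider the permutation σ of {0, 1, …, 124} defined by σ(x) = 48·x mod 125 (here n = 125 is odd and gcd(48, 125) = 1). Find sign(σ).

Orbit of 68 under x↦48x: [68, 14, 47, 6, 38, 74, 52]… (length divides ord_125(48)).
Cycle type of π: 100 + 20 + 4 + 1; total 4 cycles.
sign(π) = (−1)^{n − #cycles} = (−1)^{125−4} = (−1)^121 = -1.
Zolotarev: (48|125) = -1, matching the cycle-count sign.

-1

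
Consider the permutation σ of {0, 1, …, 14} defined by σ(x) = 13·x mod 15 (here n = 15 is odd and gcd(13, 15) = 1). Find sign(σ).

-1

Orbit of 7 under x↦13x: [7, 1, 13, 4]… (length divides ord_15(13)).
6 cycles of lengths [4, 4, 4, 1, 1, 1].
6 cycles on 15: each ℓ→(−1)^(ℓ−1), product (−1)^9 = -1.
Via Zolotarev, sign(π_{13}) = (13|15) = -1.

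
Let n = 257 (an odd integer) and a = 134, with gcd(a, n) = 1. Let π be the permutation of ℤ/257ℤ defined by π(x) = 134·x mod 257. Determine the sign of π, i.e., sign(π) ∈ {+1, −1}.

Trace 169: π^k(169) = [169, 30, 165, 8, 44, 242, 46] for k=0..6.
Cycle type of π: 64×4 + 1; total 5 cycles.
With 5 cycles on 257 points, sign = (−1)^{257−5} = +1.
The Jacobi symbol (134|257) = +1 (Zolotarev) agrees.

+1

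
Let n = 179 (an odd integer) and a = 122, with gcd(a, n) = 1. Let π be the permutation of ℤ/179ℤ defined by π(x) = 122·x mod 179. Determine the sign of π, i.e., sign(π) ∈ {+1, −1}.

Trace 14: π^k(14) = [14, 97, 20, 113, 3, 8, 81] for k=0..6.
Decompose π into cycles: lengths [178, 1] (2 cycles, including the fixed point 0).
Σ(ℓ_i−1) = 179−2 = 177; sign = (−1)^177 = -1.

-1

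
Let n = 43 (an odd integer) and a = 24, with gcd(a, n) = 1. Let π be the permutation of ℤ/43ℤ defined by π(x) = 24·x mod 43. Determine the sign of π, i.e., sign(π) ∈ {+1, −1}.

Trace 38: π^k(38) = [38, 9, 1, 24, 17, 21, 31] for k=0..6.
π_24 has 3 disjoint cycles with lengths [21, 21, 1] on {0,…,42}.
sign(π) = (−1)^{n − #cycles} = (−1)^{43−3} = (−1)^40 = +1.
Check: (24/43) = +1 by Zolotarev.

+1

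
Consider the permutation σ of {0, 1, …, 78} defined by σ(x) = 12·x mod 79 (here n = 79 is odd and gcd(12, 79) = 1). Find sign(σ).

-1

Start at x=27: 27 → 8 → 17 → 46 → 78 → 67 → 14 → … (one orbit).
The orbit structure of x ↦ 12x mod 79: 4 orbits of sizes [26, 26, 26, 1].
n − c = 79 − 4 = 75; sign = (−1)^75 = -1.
Check: (12/79) = -1 by Zolotarev.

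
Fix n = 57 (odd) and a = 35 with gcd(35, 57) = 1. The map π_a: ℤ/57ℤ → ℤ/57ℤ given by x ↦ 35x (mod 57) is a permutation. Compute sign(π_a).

-1

Orbit of 5 under x↦35x: [5, 4, 26, 55, 44, 1, 35]… (length divides ord_57(35)).
6 cycles of lengths [18, 18, 9, 9, 2, 1].
With 6 cycles on 57 points, sign = (−1)^{57−6} = -1.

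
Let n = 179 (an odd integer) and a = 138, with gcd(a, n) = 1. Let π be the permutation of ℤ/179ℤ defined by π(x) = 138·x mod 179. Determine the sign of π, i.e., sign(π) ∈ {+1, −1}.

+1

Trace 16: π^k(16) = [16, 60, 46, 83, 177, 82, 39] for k=0..6.
Cycle lengths of π_138 on ℤ/179ℤ: [89, 89, 1]; 3 cycles in total.
179 − 3 = 176 transpositions; sign(π) = (−1)^176 = +1.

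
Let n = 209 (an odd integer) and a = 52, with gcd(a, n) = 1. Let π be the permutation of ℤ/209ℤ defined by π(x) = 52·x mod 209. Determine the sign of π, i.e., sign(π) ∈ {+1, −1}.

Start at x=117: 117 → 23 → 151 → 119 → 127 → 125 → 21 → … (one orbit).
Decompose π into cycles: lengths [90, 90, 18, 10, 1] (5 cycles, including the fixed point 0).
209 − 5 = 204 transpositions; sign(π) = (−1)^204 = +1.

+1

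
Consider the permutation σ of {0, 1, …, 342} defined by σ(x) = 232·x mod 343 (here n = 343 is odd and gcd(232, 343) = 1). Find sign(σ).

Trace 330: π^k(330) = [330, 71, 8, 141, 127, 309, 1] for k=0..6.
π_232 has 19 disjoint cycles with lengths [49, 49, 49, 49, 49, 49, 7, 7, 7, 7, 7, 7, 1, 1, 1, 1, 1, 1, 1] on {0,…,342}.
Σ(ℓ_i−1) = 343−19 = 324; sign = (−1)^324 = +1.
The Jacobi symbol (232|343) = +1 (Zolotarev) agrees.

+1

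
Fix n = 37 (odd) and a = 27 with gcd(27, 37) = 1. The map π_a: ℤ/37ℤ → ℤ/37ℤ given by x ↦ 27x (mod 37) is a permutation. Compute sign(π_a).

Trace 1: π^k(1) = [1, 27, 26, 36, 10, 11] for k=0..5.
Cycle type of π: 6×6 + 1; total 7 cycles.
37 − 7 = 30 transpositions; sign(π) = (−1)^30 = +1.

+1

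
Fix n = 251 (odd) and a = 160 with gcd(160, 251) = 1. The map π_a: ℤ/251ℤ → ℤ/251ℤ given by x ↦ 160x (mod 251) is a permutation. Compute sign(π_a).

Start at x=10: 10 → 94 → 231 → 63 → 40 → 125 → 171 → … (one orbit).
π_160 has 6 disjoint cycles with lengths [50, 50, 50, 50, 50, 1] on {0,…,250}.
n − c = 251 − 6 = 245; sign = (−1)^245 = -1.
(160|251)_J = -1 (Zolotarev's lemma cross-check).

-1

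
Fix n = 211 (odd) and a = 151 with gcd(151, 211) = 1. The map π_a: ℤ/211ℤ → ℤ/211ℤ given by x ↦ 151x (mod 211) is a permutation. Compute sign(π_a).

Start at x=109: 109 → 1 → 151 → 13 → 64 → 169 → 199 → … (one orbit).
Cycle type of π: 35×6 + 1; total 7 cycles.
Σ(ℓ_i−1) = 211−7 = 204; sign = (−1)^204 = +1.

+1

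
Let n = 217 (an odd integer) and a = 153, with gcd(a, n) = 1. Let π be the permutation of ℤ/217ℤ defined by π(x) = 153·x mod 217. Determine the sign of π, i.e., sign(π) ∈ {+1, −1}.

+1

Orbit of 78 under x↦153x: [78, 216, 64, 27, 8, 139, 1]… (length divides ord_217(153)).
Cycle type of π: 10×21 + 2×3 + 1; total 25 cycles.
sign(π) = (−1)^{n − #cycles} = (−1)^{217−25} = (−1)^192 = +1.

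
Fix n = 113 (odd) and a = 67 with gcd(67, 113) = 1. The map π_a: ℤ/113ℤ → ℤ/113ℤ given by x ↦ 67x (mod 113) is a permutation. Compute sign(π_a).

-1

Trace 56: π^k(56) = [56, 23, 72, 78, 28, 68, 36] for k=0..6.
π_67 has 2 disjoint cycles with lengths [112, 1] on {0,…,112}.
sign(π) = (−1)^{n − #cycles} = (−1)^{113−2} = (−1)^111 = -1.
Via Zolotarev, sign(π_{67}) = (67|113) = -1.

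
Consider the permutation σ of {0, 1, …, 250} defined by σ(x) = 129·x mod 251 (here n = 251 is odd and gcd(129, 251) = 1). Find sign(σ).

-1

Trace 47: π^k(47) = [47, 39, 11, 164, 72, 1, 129] for k=0..6.
Decompose π into cycles: lengths [250, 1] (2 cycles, including the fixed point 0).
Σ(ℓ_i−1) = 251−2 = 249; sign = (−1)^249 = -1.
Zolotarev: (129|251) = -1, matching the cycle-count sign.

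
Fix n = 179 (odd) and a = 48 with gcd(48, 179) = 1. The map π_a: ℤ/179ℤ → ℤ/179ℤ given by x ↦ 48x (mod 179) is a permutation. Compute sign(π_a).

+1

Trace 36: π^k(36) = [36, 117, 67, 173, 70, 138, 1] for k=0..6.
π_48 has 3 disjoint cycles with lengths [89, 89, 1] on {0,…,178}.
With 3 cycles on 179 points, sign = (−1)^{179−3} = +1.
The Jacobi symbol (48|179) = +1 (Zolotarev) agrees.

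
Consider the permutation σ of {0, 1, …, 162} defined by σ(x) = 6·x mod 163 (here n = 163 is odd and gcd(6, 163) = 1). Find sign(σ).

+1

Trace 155: π^k(155) = [155, 115, 38, 65, 64, 58, 22] for k=0..6.
Cycle lengths of π_6 on ℤ/163ℤ: [27, 27, 27, 27, 27, 27, 1]; 7 cycles in total.
With 7 cycles on 163 points, sign = (−1)^{163−7} = +1.
Check: (6/163) = +1 by Zolotarev.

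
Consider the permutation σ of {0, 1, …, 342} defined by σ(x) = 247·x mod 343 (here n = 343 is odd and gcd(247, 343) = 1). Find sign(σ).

+1

Orbit of 144 under x↦247x: [144, 239, 37, 221, 50, 2, 151]… (length divides ord_343(247)).
Cycle lengths of π_247 on ℤ/343ℤ: [147, 147, 21, 21, 3, 3, 1]; 7 cycles in total.
sign(π) = (−1)^{n − #cycles} = (−1)^{343−7} = (−1)^336 = +1.
Zolotarev: (247|343) = +1, matching the cycle-count sign.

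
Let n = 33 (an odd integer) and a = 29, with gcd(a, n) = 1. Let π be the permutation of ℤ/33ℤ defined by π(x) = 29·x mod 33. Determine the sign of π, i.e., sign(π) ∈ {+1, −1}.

+1

Start at x=31: 31 → 8 → 1 → 29 → 16 → 2 → 25 → … (one orbit).
Decompose π into cycles: lengths [10, 10, 10, 2, 1] (5 cycles, including the fixed point 0).
5 cycles on 33: each ℓ→(−1)^(ℓ−1), product (−1)^28 = +1.
The Jacobi symbol (29|33) = +1 (Zolotarev) agrees.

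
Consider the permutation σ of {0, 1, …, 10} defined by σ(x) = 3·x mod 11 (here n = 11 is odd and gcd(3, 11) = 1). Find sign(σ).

Start at x=1: 1 → 3 → 9 → 5 → 4 → 1 (one orbit).
Cycle lengths of π_3 on ℤ/11ℤ: [5, 5, 1]; 3 cycles in total.
sign(π) = (−1)^{n − #cycles} = (−1)^{11−3} = (−1)^8 = +1.
(3|11)_J = +1 (Zolotarev's lemma cross-check).

+1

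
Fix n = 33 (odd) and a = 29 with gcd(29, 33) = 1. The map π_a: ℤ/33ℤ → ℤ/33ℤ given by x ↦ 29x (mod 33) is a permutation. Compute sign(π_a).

Start at x=2: 2 → 25 → 32 → 4 → 17 → 31 → 8 → … (one orbit).
Cycle type of π: 10×3 + 2 + 1; total 5 cycles.
With 5 cycles on 33 points, sign = (−1)^{33−5} = +1.
Zolotarev: (29|33) = +1, matching the cycle-count sign.

+1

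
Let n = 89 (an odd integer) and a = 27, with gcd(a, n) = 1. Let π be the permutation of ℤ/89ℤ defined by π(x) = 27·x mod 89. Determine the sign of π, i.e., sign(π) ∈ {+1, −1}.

Trace 69: π^k(69) = [69, 83, 16, 76, 5, 46, 85] for k=0..6.
π_27 has 2 disjoint cycles with lengths [88, 1] on {0,…,88}.
2 cycles on 89: each ℓ→(−1)^(ℓ−1), product (−1)^87 = -1.
Check: (27/89) = -1 by Zolotarev.

-1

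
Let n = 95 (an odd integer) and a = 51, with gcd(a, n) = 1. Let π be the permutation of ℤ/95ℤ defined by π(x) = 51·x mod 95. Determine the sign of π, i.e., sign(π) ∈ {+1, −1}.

-1

Trace 46: π^k(46) = [46, 66, 41, 1, 51, 36, 31] for k=0..6.
Cycle type of π: 18×5 + 1×5; total 10 cycles.
sign(π) = (−1)^{n − #cycles} = (−1)^{95−10} = (−1)^85 = -1.
(51|95)_J = -1 (Zolotarev's lemma cross-check).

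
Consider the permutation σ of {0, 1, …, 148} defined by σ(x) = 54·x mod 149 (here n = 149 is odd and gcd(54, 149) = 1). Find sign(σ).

+1

Orbit of 61 under x↦54x: [61, 16, 119, 19, 132, 125, 45]… (length divides ord_149(54)).
Cycle type of π: 74×2 + 1; total 3 cycles.
3 cycles on 149: each ℓ→(−1)^(ℓ−1), product (−1)^146 = +1.
(54|149)_J = +1 (Zolotarev's lemma cross-check).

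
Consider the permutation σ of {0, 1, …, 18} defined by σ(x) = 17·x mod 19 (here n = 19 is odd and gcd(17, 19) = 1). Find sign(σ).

+1

Trace 6: π^k(6) = [6, 7, 5, 9, 1, 17, 4] for k=0..6.
π_17 has 3 disjoint cycles with lengths [9, 9, 1] on {0,…,18}.
Σ(ℓ_i−1) = 19−3 = 16; sign = (−1)^16 = +1.
Check: (17/19) = +1 by Zolotarev.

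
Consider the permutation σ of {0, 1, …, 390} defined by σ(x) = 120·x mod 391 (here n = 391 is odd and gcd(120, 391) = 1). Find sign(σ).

Orbit of 171 under x↦120x: [171, 188, 273, 307, 86, 154, 103]… (length divides ord_391(120)).
Cycle lengths of π_120 on ℤ/391ℤ: [22, 22, 22, 22, 22, 22, 22, 22, 22, 22, 22, 22, 22, 22, 22, 22, 22, 1, 1, 1, 1, 1, 1, 1, 1, 1, 1, 1, 1, 1, 1, 1, 1, 1]; 34 cycles in total.
n − c = 391 − 34 = 357; sign = (−1)^357 = -1.
(120|391)_J = -1 (Zolotarev's lemma cross-check).

-1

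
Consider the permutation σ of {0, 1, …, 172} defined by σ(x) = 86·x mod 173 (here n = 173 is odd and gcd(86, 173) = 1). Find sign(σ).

Orbit of 34 under x↦86x: [34, 156, 95, 39, 67, 53, 60]… (length divides ord_173(86)).
π_86 has 2 disjoint cycles with lengths [172, 1] on {0,…,172}.
n − c = 173 − 2 = 171; sign = (−1)^171 = -1.

-1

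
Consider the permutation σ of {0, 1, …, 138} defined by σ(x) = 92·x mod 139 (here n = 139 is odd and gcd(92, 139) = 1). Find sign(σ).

Start at x=55: 55 → 56 → 9 → 133 → 4 → 90 → 79 → … (one orbit).
Cycle type of π: 138 + 1; total 2 cycles.
With 2 cycles on 139 points, sign = (−1)^{139−2} = -1.

-1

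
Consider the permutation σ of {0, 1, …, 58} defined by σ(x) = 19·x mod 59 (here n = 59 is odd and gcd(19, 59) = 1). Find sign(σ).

+1

Trace 57: π^k(57) = [57, 21, 45, 29, 20, 26, 22] for k=0..6.
Cycle lengths of π_19 on ℤ/59ℤ: [29, 29, 1]; 3 cycles in total.
n − c = 59 − 3 = 56; sign = (−1)^56 = +1.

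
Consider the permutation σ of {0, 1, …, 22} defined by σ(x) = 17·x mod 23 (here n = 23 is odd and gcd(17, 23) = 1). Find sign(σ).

Trace 10: π^k(10) = [10, 9, 15, 2, 11, 3, 5] for k=0..6.
π_17 has 2 disjoint cycles with lengths [22, 1] on {0,…,22}.
n − c = 23 − 2 = 21; sign = (−1)^21 = -1.
Via Zolotarev, sign(π_{17}) = (17|23) = -1.

-1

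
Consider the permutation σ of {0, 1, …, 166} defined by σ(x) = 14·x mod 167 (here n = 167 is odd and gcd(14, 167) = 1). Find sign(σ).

+1

Trace 33: π^k(33) = [33, 128, 122, 38, 31, 100, 64] for k=0..6.
3 cycles of lengths [83, 83, 1].
sign(π) = (−1)^{n − #cycles} = (−1)^{167−3} = (−1)^164 = +1.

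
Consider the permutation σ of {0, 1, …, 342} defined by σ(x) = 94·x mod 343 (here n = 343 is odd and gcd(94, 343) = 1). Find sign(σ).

-1

Orbit of 29 under x↦94x: [29, 325, 23, 104, 172, 47, 302]… (length divides ord_343(94)).
Cycle type of π: 294 + 42 + 6 + 1; total 4 cycles.
With 4 cycles on 343 points, sign = (−1)^{343−4} = -1.
(94|343)_J = -1 (Zolotarev's lemma cross-check).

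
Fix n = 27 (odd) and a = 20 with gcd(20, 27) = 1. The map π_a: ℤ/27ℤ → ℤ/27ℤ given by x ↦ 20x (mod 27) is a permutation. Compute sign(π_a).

Trace 11: π^k(11) = [11, 4, 26, 7, 5, 19, 2] for k=0..6.
The orbit structure of x ↦ 20x mod 27: 4 orbits of sizes [18, 6, 2, 1].
n − c = 27 − 4 = 23; sign = (−1)^23 = -1.
Check: (20/27) = -1 by Zolotarev.

-1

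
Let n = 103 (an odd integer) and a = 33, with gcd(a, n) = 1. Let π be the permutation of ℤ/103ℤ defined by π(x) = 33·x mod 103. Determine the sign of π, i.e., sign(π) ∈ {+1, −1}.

Trace 23: π^k(23) = [23, 38, 18, 79, 32, 26, 34] for k=0..6.
Cycle lengths of π_33 on ℤ/103ℤ: [51, 51, 1]; 3 cycles in total.
Σ(ℓ_i−1) = 103−3 = 100; sign = (−1)^100 = +1.

+1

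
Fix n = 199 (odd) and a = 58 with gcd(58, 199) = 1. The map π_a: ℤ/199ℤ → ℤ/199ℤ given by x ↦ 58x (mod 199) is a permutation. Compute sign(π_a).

+1

Start at x=58: 58 → 180 → 92 → 162 → 43 → 106 → 178 → … (one orbit).
The orbit structure of x ↦ 58x mod 199: 23 orbits of sizes [9, 9, 9, 9, 9, 9, 9, 9, 9, 9, 9, 9, 9, 9, 9, 9, 9, 9, 9, 9, 9, 9, 1].
199 − 23 = 176 transpositions; sign(π) = (−1)^176 = +1.
Via Zolotarev, sign(π_{58}) = (58|199) = +1.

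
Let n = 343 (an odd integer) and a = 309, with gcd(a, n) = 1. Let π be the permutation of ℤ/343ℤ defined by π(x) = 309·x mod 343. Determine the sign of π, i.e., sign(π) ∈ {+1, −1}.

+1

Trace 141: π^k(141) = [141, 8, 71, 330, 99, 64, 225] for k=0..6.
19 cycles of lengths [49, 49, 49, 49, 49, 49, 7, 7, 7, 7, 7, 7, 1, 1, 1, 1, 1, 1, 1].
With 19 cycles on 343 points, sign = (−1)^{343−19} = +1.
Zolotarev: (309|343) = +1, matching the cycle-count sign.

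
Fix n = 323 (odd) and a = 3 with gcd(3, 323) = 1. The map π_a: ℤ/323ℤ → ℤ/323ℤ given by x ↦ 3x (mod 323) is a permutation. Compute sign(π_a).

+1

Orbit of 22 under x↦3x: [22, 66, 198, 271, 167, 178, 211]… (length divides ord_323(3)).
5 cycles of lengths [144, 144, 18, 16, 1].
323 − 5 = 318 transpositions; sign(π) = (−1)^318 = +1.
Via Zolotarev, sign(π_{3}) = (3|323) = +1.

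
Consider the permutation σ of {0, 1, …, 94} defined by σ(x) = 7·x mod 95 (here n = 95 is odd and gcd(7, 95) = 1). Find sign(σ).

-1

Orbit of 87 under x↦7x: [87, 39, 83, 11, 77, 64, 68]… (length divides ord_95(7)).
Decompose π into cycles: lengths [12, 12, 12, 12, 12, 12, 4, 3, 3, 3, 3, 3, 3, 1] (14 cycles, including the fixed point 0).
Σ(ℓ_i−1) = 95−14 = 81; sign = (−1)^81 = -1.
Zolotarev: (7|95) = -1, matching the cycle-count sign.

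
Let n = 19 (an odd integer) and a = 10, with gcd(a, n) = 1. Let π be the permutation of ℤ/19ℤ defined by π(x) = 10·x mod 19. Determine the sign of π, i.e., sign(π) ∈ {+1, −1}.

Orbit of 1 under x↦10x: [1, 10, 5, 12, 6, 3, 11]… (length divides ord_19(10)).
The orbit structure of x ↦ 10x mod 19: 2 orbits of sizes [18, 1].
Σ(ℓ_i−1) = 19−2 = 17; sign = (−1)^17 = -1.
Zolotarev: (10|19) = -1, matching the cycle-count sign.

-1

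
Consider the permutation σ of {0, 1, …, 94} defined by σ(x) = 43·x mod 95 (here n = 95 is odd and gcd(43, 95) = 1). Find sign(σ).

-1

Start at x=7: 7 → 16 → 23 → 39 → 62 → 6 → 68 → … (one orbit).
The orbit structure of x ↦ 43x mod 95: 6 orbits of sizes [36, 36, 9, 9, 4, 1].
95 − 6 = 89 transpositions; sign(π) = (−1)^89 = -1.
Check: (43/95) = -1 by Zolotarev.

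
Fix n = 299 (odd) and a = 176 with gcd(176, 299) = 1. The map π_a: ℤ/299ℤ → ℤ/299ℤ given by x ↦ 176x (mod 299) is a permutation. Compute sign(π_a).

Trace 285: π^k(285) = [285, 227, 185, 268, 225, 132, 209] for k=0..6.
5 cycles of lengths [132, 132, 22, 12, 1].
sign(π) = (−1)^{n − #cycles} = (−1)^{299−5} = (−1)^294 = +1.

+1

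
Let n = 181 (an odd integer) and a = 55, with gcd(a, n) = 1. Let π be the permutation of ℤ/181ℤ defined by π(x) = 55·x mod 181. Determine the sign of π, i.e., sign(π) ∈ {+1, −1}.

Trace 132: π^k(132) = [132, 20, 14, 46, 177, 142, 27] for k=0..6.
3 cycles of lengths [90, 90, 1].
With 3 cycles on 181 points, sign = (−1)^{181−3} = +1.

+1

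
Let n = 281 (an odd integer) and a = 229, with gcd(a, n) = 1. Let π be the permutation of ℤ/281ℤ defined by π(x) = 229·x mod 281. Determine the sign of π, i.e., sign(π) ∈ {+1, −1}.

Orbit of 129 under x↦229x: [129, 36, 95, 118, 46, 137, 182]… (length divides ord_281(229)).
Cycle type of π: 280 + 1; total 2 cycles.
2 cycles on 281: each ℓ→(−1)^(ℓ−1), product (−1)^279 = -1.

-1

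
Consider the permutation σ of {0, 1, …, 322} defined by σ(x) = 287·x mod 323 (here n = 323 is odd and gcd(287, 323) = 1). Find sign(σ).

Orbit of 298 under x↦287x: [298, 254, 223, 47, 246, 188, 15]… (length divides ord_323(287)).
8 cycles of lengths [72, 72, 72, 72, 18, 8, 8, 1].
sign(π) = (−1)^{n − #cycles} = (−1)^{323−8} = (−1)^315 = -1.
Zolotarev: (287|323) = -1, matching the cycle-count sign.

-1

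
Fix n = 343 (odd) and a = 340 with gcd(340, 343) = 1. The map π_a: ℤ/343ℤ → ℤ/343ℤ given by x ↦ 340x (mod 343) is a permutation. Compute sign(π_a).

+1

Start at x=268: 268 → 225 → 11 → 310 → 99 → 46 → 205 → … (one orbit).
Decompose π into cycles: lengths [147, 147, 21, 21, 3, 3, 1] (7 cycles, including the fixed point 0).
n − c = 343 − 7 = 336; sign = (−1)^336 = +1.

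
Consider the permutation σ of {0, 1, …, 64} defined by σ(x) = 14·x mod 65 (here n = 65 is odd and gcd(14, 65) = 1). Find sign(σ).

Trace 14: π^k(14) = [14, 1] for k=0..1.
39 cycles of lengths [2, 2, 2, 2, 2, 2, 2, 2, 2, 2, 2, 2, 2, 2, 2, 2, 2, 2, 2, 2, 2, 2, 2, 2, 2, 2, 1, 1, 1, 1, 1, 1, 1, 1, 1, 1, 1, 1, 1].
sign(π) = (−1)^{n − #cycles} = (−1)^{65−39} = (−1)^26 = +1.

+1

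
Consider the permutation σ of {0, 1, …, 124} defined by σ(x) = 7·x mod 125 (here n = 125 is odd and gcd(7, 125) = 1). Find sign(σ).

Orbit of 18 under x↦7x: [18, 1, 7, 49, 93, 26, 57]… (length divides ord_125(7)).
12 cycles of lengths [20, 20, 20, 20, 20, 4, 4, 4, 4, 4, 4, 1].
sign(π) = (−1)^{n − #cycles} = (−1)^{125−12} = (−1)^113 = -1.
(7|125)_J = -1 (Zolotarev's lemma cross-check).

-1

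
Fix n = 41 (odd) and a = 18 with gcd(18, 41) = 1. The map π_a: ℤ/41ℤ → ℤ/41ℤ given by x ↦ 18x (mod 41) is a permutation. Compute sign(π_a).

Orbit of 18 under x↦18x: [18, 37, 10, 16, 1]… (length divides ord_41(18)).
π_18 has 9 disjoint cycles with lengths [5, 5, 5, 5, 5, 5, 5, 5, 1] on {0,…,40}.
With 9 cycles on 41 points, sign = (−1)^{41−9} = +1.

+1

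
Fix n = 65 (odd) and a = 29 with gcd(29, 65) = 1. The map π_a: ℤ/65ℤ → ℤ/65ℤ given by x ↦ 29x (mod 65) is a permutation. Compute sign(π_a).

Orbit of 29 under x↦29x: [29, 61, 14, 16, 9, 1]… (length divides ord_65(29)).
Cycle type of π: 6×8 + 3×4 + 2×2 + 1; total 15 cycles.
n − c = 65 − 15 = 50; sign = (−1)^50 = +1.
(29|65)_J = +1 (Zolotarev's lemma cross-check).

+1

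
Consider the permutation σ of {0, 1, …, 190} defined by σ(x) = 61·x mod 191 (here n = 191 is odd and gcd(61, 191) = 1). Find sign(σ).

-1

Start at x=104: 104 → 41 → 18 → 143 → 128 → 168 → 125 → … (one orbit).
Cycle type of π: 190 + 1; total 2 cycles.
n − c = 191 − 2 = 189; sign = (−1)^189 = -1.
The Jacobi symbol (61|191) = -1 (Zolotarev) agrees.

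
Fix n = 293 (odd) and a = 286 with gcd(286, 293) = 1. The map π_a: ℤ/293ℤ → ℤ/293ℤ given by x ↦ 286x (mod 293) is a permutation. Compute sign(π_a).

Start at x=86: 86 → 277 → 112 → 95 → 214 → 260 → 231 → … (one orbit).
Cycle lengths of π_286 on ℤ/293ℤ: [292, 1]; 2 cycles in total.
293 − 2 = 291 transpositions; sign(π) = (−1)^291 = -1.
Check: (286/293) = -1 by Zolotarev.

-1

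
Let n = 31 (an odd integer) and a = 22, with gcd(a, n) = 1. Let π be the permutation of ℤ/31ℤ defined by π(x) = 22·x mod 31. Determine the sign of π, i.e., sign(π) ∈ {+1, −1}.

Start at x=10: 10 → 3 → 4 → 26 → 14 → 29 → 18 → … (one orbit).
Cycle lengths of π_22 on ℤ/31ℤ: [30, 1]; 2 cycles in total.
Σ(ℓ_i−1) = 31−2 = 29; sign = (−1)^29 = -1.

-1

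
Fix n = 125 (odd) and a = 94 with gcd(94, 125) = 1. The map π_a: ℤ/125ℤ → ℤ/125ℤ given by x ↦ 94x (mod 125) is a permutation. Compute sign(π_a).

+1

Start at x=111: 111 → 59 → 46 → 74 → 81 → 114 → 91 → … (one orbit).
Cycle lengths of π_94 on ℤ/125ℤ: [50, 50, 10, 10, 2, 2, 1]; 7 cycles in total.
Σ(ℓ_i−1) = 125−7 = 118; sign = (−1)^118 = +1.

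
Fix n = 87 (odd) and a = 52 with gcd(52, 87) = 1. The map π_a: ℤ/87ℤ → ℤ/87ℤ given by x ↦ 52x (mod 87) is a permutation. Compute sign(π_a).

+1

Start at x=25: 25 → 82 → 1 → 52 → 7 → 16 → 49 → 25 (one orbit).
Cycle type of π: 7×12 + 1×3; total 15 cycles.
n − c = 87 − 15 = 72; sign = (−1)^72 = +1.
Zolotarev: (52|87) = +1, matching the cycle-count sign.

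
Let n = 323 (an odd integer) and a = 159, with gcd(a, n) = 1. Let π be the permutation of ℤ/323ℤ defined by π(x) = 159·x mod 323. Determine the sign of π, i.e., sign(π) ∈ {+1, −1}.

Trace 26: π^k(26) = [26, 258, 1, 159, 87, 267, 140] for k=0..6.
14 cycles of lengths [48, 48, 48, 48, 48, 48, 16, 3, 3, 3, 3, 3, 3, 1].
323 − 14 = 309 transpositions; sign(π) = (−1)^309 = -1.

-1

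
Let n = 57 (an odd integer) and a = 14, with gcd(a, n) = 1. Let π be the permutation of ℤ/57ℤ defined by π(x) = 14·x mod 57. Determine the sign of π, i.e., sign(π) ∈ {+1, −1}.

+1

Start at x=14: 14 → 25 → 8 → 55 → 29 → 7 → 41 → … (one orbit).
Decompose π into cycles: lengths [18, 18, 18, 2, 1] (5 cycles, including the fixed point 0).
sign(π) = (−1)^{n − #cycles} = (−1)^{57−5} = (−1)^52 = +1.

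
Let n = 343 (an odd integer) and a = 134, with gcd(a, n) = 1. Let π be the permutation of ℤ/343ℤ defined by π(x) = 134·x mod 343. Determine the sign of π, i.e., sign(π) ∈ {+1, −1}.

+1

Trace 64: π^k(64) = [64, 1, 134, 120, 302, 337, 225] for k=0..6.
19 cycles of lengths [49, 49, 49, 49, 49, 49, 7, 7, 7, 7, 7, 7, 1, 1, 1, 1, 1, 1, 1].
343 − 19 = 324 transpositions; sign(π) = (−1)^324 = +1.
Zolotarev: (134|343) = +1, matching the cycle-count sign.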